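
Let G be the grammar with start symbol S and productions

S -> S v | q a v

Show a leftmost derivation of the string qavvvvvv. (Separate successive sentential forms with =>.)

S => Sv   [S -> S v]
Sv => Svv   [S -> S v]
Svv => Svvv   [S -> S v]
Svvv => Svvvv   [S -> S v]
Svvvv => Svvvvv   [S -> S v]
Svvvvv => qavvvvvv   [S -> q a v]

S=>Sv=>Svv=>Svvv=>Svvvv=>Svvvvv=>qavvvvvv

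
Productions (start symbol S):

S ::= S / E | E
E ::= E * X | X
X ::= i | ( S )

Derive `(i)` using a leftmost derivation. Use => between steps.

S => E   [S ::= E]
E => X   [E ::= X]
X => (S)   [X ::= ( S )]
(S) => (E)   [S ::= E]
(E) => (X)   [E ::= X]
(X) => (i)   [X ::= i]

S=>E=>X=>(S)=>(E)=>(X)=>(i)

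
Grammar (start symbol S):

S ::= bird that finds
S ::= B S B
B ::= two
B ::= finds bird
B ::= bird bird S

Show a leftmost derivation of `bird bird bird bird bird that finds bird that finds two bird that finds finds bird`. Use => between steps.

S => B S B => bird bird S S B => bird bird B S B S B => bird bird bird bird S S B S B => bird bird bird bird bird that finds S B S B => bird bird bird bird bird that finds bird that finds B S B => bird bird bird bird bird that finds bird that finds two S B => bird bird bird bird bird that finds bird that finds two bird that finds B => bird bird bird bird bird that finds bird that finds two bird that finds finds bird

S => B S B   [S ::= B S B]
B S B => bird bird S S B   [B ::= bird bird S]
bird bird S S B => bird bird B S B S B   [S ::= B S B]
bird bird B S B S B => bird bird bird bird S S B S B   [B ::= bird bird S]
bird bird bird bird S S B S B => bird bird bird bird bird that finds S B S B   [S ::= bird that finds]
bird bird bird bird bird that finds S B S B => bird bird bird bird bird that finds bird that finds B S B   [S ::= bird that finds]
bird bird bird bird bird that finds bird that finds B S B => bird bird bird bird bird that finds bird that finds two S B   [B ::= two]
bird bird bird bird bird that finds bird that finds two S B => bird bird bird bird bird that finds bird that finds two bird that finds B   [S ::= bird that finds]
bird bird bird bird bird that finds bird that finds two bird that finds B => bird bird bird bird bird that finds bird that finds two bird that finds finds bird   [B ::= finds bird]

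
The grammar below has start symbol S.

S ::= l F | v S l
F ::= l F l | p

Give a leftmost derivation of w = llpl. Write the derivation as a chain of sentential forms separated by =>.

S => lF   [S ::= l F]
lF => llFl   [F ::= l F l]
llFl => llpl   [F ::= p]

S=>lF=>llFl=>llpl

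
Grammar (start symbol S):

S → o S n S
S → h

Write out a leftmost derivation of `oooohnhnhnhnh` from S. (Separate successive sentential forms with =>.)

S => oSnS   [S → o S n S]
oSnS => ooSnSnS   [S → o S n S]
ooSnSnS => oooSnSnSnS   [S → o S n S]
oooSnSnSnS => ooooSnSnSnSnS   [S → o S n S]
ooooSnSnSnSnS => oooohnSnSnSnS   [S → h]
oooohnSnSnSnS => oooohnhnSnSnS   [S → h]
oooohnhnSnSnS => oooohnhnhnSnS   [S → h]
oooohnhnhnSnS => oooohnhnhnhnS   [S → h]
oooohnhnhnhnS => oooohnhnhnhnh   [S → h]

S => oSnS => ooSnSnS => oooSnSnSnS => ooooSnSnSnSnS => oooohnSnSnSnS => oooohnhnSnSnS => oooohnhnhnSnS => oooohnhnhnhnS => oooohnhnhnhnh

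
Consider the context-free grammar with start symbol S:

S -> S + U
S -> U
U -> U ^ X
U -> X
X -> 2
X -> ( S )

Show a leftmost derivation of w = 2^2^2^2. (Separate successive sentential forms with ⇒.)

S ⇒ U ⇒ U^X ⇒ U^X^X ⇒ U^X^X^X ⇒ X^X^X^X ⇒ 2^X^X^X ⇒ 2^2^X^X ⇒ 2^2^2^X ⇒ 2^2^2^2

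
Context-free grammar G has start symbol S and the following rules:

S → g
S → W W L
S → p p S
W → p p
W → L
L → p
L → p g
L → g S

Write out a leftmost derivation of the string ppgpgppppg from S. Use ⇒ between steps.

S ⇒ WWL   [S → W W L]
WWL ⇒ ppWL   [W → p p]
ppWL ⇒ ppLL   [W → L]
ppLL ⇒ ppgSL   [L → g S]
ppgSL ⇒ ppgWWLL   [S → W W L]
ppgWWLL ⇒ ppgLWLL   [W → L]
ppgLWLL ⇒ ppgpgWLL   [L → p g]
ppgpgWLL ⇒ ppgpgppLL   [W → p p]
ppgpgppLL ⇒ ppgpgpppL   [L → p]
ppgpgpppL ⇒ ppgpgppppg   [L → p g]

S⇒WWL⇒ppWL⇒ppLL⇒ppgSL⇒ppgWWLL⇒ppgLWLL⇒ppgpgWLL⇒ppgpgppLL⇒ppgpgpppL⇒ppgpgppppg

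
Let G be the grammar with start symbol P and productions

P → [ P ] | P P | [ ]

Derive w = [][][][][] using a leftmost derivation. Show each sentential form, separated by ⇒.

P ⇒ PP ⇒ PPP ⇒ PPPP ⇒ PPPPP ⇒ []PPPP ⇒ [][]PPP ⇒ [][][]PP ⇒ [][][][]P ⇒ [][][][][]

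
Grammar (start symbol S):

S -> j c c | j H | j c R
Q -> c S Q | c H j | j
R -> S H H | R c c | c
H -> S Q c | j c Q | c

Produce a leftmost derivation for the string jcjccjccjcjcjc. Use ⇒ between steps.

S ⇒ jcR ⇒ jcSHH ⇒ jcjccHH ⇒ jcjccSQcH ⇒ jcjccjccQcH ⇒ jcjccjccjcH ⇒ jcjccjccjcSQc ⇒ jcjccjccjcjHQc ⇒ jcjccjccjcjcQc ⇒ jcjccjccjcjcjc

S ⇒ jcR   [S -> j c R]
jcR ⇒ jcSHH   [R -> S H H]
jcSHH ⇒ jcjccHH   [S -> j c c]
jcjccHH ⇒ jcjccSQcH   [H -> S Q c]
jcjccSQcH ⇒ jcjccjccQcH   [S -> j c c]
jcjccjccQcH ⇒ jcjccjccjcH   [Q -> j]
jcjccjccjcH ⇒ jcjccjccjcSQc   [H -> S Q c]
jcjccjccjcSQc ⇒ jcjccjccjcjHQc   [S -> j H]
jcjccjccjcjHQc ⇒ jcjccjccjcjcQc   [H -> c]
jcjccjccjcjcQc ⇒ jcjccjccjcjcjc   [Q -> j]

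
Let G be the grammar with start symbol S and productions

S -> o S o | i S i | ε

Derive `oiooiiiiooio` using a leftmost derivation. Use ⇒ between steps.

S ⇒ oSo ⇒ oiSio ⇒ oioSoio ⇒ oiooSooio ⇒ oiooiSiooio ⇒ oiooiiSiiooio ⇒ oiooiiiiooio

S ⇒ oSo   [S -> o S o]
oSo ⇒ oiSio   [S -> i S i]
oiSio ⇒ oioSoio   [S -> o S o]
oioSoio ⇒ oiooSooio   [S -> o S o]
oiooSooio ⇒ oiooiSiooio   [S -> i S i]
oiooiSiooio ⇒ oiooiiSiiooio   [S -> i S i]
oiooiiSiiooio ⇒ oiooiiiiooio   [S -> ε]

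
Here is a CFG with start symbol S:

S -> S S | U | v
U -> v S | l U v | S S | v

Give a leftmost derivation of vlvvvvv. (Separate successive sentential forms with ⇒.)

S ⇒ U ⇒ SS ⇒ US ⇒ vSS ⇒ vUS ⇒ vlUvS ⇒ vlvSvS ⇒ vlvUvS ⇒ vlvvSvS ⇒ vlvvvvS ⇒ vlvvvvv

S ⇒ U   [S -> U]
U ⇒ SS   [U -> S S]
SS ⇒ US   [S -> U]
US ⇒ vSS   [U -> v S]
vSS ⇒ vUS   [S -> U]
vUS ⇒ vlUvS   [U -> l U v]
vlUvS ⇒ vlvSvS   [U -> v S]
vlvSvS ⇒ vlvUvS   [S -> U]
vlvUvS ⇒ vlvvSvS   [U -> v S]
vlvvSvS ⇒ vlvvvvS   [S -> v]
vlvvvvS ⇒ vlvvvvv   [S -> v]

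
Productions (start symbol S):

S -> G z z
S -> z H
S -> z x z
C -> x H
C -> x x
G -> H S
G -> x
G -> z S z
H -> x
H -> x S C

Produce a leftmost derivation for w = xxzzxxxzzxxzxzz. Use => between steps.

S => Gzz => HSzz => xSCSzz => xGzzCSzz => xxzzCSzz => xxzzxHSzz => xxzzxxSCSzz => xxzzxxGzzCSzz => xxzzxxxzzCSzz => xxzzxxxzzxxSzz => xxzzxxxzzxxzHzz => xxzzxxxzzxxzxzz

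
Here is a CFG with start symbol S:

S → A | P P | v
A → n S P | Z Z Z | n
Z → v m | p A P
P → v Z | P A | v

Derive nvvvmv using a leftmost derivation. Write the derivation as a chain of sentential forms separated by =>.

S => A   [S → A]
A => nSP   [A → n S P]
nSP => nPPP   [S → P P]
nPPP => nvPP   [P → v]
nvPP => nvvZP   [P → v Z]
nvvZP => nvvvmP   [Z → v m]
nvvvmP => nvvvmv   [P → v]

S => A => nSP => nPPP => nvPP => nvvZP => nvvvmP => nvvvmv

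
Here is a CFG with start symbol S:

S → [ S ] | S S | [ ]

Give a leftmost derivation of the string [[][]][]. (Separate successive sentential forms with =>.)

S=>SS=>[S]S=>[SS]S=>[[]S]S=>[[][]]S=>[[][]][]

S => SS   [S → S S]
SS => [S]S   [S → [ S ]]
[S]S => [SS]S   [S → S S]
[SS]S => [[]S]S   [S → [ ]]
[[]S]S => [[][]]S   [S → [ ]]
[[][]]S => [[][]][]   [S → [ ]]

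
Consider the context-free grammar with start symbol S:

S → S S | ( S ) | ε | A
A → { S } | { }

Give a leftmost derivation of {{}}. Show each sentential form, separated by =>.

S=>A=>{S}=>{SS}=>{AS}=>{{}S}=>{{}}

S => A   [S → A]
A => {S}   [A → { S }]
{S} => {SS}   [S → S S]
{SS} => {AS}   [S → A]
{AS} => {{}S}   [A → { }]
{{}S} => {{}}   [S → ε]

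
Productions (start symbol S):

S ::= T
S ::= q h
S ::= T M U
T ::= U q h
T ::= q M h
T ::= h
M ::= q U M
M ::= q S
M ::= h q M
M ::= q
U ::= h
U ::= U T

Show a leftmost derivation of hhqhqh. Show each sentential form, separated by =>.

S => T => Uqh => UTqh => hTqh => hUqhqh => hhqhqh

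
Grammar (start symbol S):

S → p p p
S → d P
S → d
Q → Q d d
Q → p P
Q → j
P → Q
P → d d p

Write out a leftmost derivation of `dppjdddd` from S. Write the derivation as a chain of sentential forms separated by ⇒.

S ⇒ dP   [S → d P]
dP ⇒ dQ   [P → Q]
dQ ⇒ dQdd   [Q → Q d d]
dQdd ⇒ dpPdd   [Q → p P]
dpPdd ⇒ dpQdd   [P → Q]
dpQdd ⇒ dpQdddd   [Q → Q d d]
dpQdddd ⇒ dppPdddd   [Q → p P]
dppPdddd ⇒ dppQdddd   [P → Q]
dppQdddd ⇒ dppjdddd   [Q → j]

S ⇒ dP ⇒ dQ ⇒ dQdd ⇒ dpPdd ⇒ dpQdd ⇒ dpQdddd ⇒ dppPdddd ⇒ dppQdddd ⇒ dppjdddd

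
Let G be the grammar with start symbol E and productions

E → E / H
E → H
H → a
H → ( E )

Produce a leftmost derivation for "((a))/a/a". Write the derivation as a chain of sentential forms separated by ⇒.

E⇒E/H⇒E/H/H⇒H/H/H⇒(E)/H/H⇒(H)/H/H⇒((E))/H/H⇒((H))/H/H⇒((a))/H/H⇒((a))/a/H⇒((a))/a/a

E ⇒ E/H   [E → E / H]
E/H ⇒ E/H/H   [E → E / H]
E/H/H ⇒ H/H/H   [E → H]
H/H/H ⇒ (E)/H/H   [H → ( E )]
(E)/H/H ⇒ (H)/H/H   [E → H]
(H)/H/H ⇒ ((E))/H/H   [H → ( E )]
((E))/H/H ⇒ ((H))/H/H   [E → H]
((H))/H/H ⇒ ((a))/H/H   [H → a]
((a))/H/H ⇒ ((a))/a/H   [H → a]
((a))/a/H ⇒ ((a))/a/a   [H → a]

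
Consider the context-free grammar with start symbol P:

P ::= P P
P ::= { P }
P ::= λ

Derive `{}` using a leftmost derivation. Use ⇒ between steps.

P ⇒ PP ⇒ {P}P ⇒ {}P ⇒ {}

P ⇒ PP   [P ::= P P]
PP ⇒ {P}P   [P ::= { P }]
{P}P ⇒ {}P   [P ::= λ]
{}P ⇒ {}   [P ::= λ]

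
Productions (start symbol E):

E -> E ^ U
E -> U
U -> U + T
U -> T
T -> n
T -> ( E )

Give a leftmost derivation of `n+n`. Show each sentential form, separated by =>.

E=>U=>U+T=>T+T=>n+T=>n+n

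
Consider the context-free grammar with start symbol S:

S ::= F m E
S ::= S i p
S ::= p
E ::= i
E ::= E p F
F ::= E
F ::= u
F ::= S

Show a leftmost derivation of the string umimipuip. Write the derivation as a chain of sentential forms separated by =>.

S => Sip => FmEip => SmEip => FmEmEip => umEmEip => umimEip => umimEpFip => umimipFip => umimipuip

S => Sip   [S ::= S i p]
Sip => FmEip   [S ::= F m E]
FmEip => SmEip   [F ::= S]
SmEip => FmEmEip   [S ::= F m E]
FmEmEip => umEmEip   [F ::= u]
umEmEip => umimEip   [E ::= i]
umimEip => umimEpFip   [E ::= E p F]
umimEpFip => umimipFip   [E ::= i]
umimipFip => umimipuip   [F ::= u]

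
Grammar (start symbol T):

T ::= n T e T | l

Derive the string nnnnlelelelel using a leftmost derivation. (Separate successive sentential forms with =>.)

T => nTeT => nnTeTeT => nnnTeTeTeT => nnnnTeTeTeTeT => nnnnleTeTeTeT => nnnnleleTeTeT => nnnnleleleTeT => nnnnleleleleT => nnnnlelelelel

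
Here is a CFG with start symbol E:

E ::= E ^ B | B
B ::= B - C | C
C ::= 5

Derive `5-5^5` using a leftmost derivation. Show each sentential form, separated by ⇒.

E ⇒ E^B   [E ::= E ^ B]
E^B ⇒ B^B   [E ::= B]
B^B ⇒ B-C^B   [B ::= B - C]
B-C^B ⇒ C-C^B   [B ::= C]
C-C^B ⇒ 5-C^B   [C ::= 5]
5-C^B ⇒ 5-5^B   [C ::= 5]
5-5^B ⇒ 5-5^C   [B ::= C]
5-5^C ⇒ 5-5^5   [C ::= 5]

E ⇒ E^B ⇒ B^B ⇒ B-C^B ⇒ C-C^B ⇒ 5-C^B ⇒ 5-5^B ⇒ 5-5^C ⇒ 5-5^5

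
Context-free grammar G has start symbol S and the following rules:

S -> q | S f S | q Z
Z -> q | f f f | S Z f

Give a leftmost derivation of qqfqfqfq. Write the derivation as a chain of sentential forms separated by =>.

S => SfS => qZfS => qqfS => qqfSfS => qqfSfSfS => qqfqfSfS => qqfqfqfS => qqfqfqfq

S => SfS   [S -> S f S]
SfS => qZfS   [S -> q Z]
qZfS => qqfS   [Z -> q]
qqfS => qqfSfS   [S -> S f S]
qqfSfS => qqfSfSfS   [S -> S f S]
qqfSfSfS => qqfqfSfS   [S -> q]
qqfqfSfS => qqfqfqfS   [S -> q]
qqfqfqfS => qqfqfqfq   [S -> q]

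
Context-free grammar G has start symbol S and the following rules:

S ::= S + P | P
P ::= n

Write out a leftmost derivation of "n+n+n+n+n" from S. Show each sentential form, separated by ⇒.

S ⇒ S+P ⇒ S+P+P ⇒ S+P+P+P ⇒ S+P+P+P+P ⇒ P+P+P+P+P ⇒ n+P+P+P+P ⇒ n+n+P+P+P ⇒ n+n+n+P+P ⇒ n+n+n+n+P ⇒ n+n+n+n+n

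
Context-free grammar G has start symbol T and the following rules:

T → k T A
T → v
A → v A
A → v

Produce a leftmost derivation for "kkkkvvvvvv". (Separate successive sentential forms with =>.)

T => kTA => kkTAA => kkkTAAA => kkkkTAAAA => kkkkvAAAA => kkkkvvAAA => kkkkvvvAAA => kkkkvvvvAA => kkkkvvvvvA => kkkkvvvvvv

T => kTA   [T → k T A]
kTA => kkTAA   [T → k T A]
kkTAA => kkkTAAA   [T → k T A]
kkkTAAA => kkkkTAAAA   [T → k T A]
kkkkTAAAA => kkkkvAAAA   [T → v]
kkkkvAAAA => kkkkvvAAA   [A → v]
kkkkvvAAA => kkkkvvvAAA   [A → v A]
kkkkvvvAAA => kkkkvvvvAA   [A → v]
kkkkvvvvAA => kkkkvvvvvA   [A → v]
kkkkvvvvvA => kkkkvvvvvv   [A → v]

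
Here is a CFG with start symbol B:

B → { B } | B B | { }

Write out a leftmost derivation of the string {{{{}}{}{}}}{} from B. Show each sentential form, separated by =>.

B => BB   [B → B B]
BB => {B}B   [B → { B }]
{B}B => {{B}}B   [B → { B }]
{{B}}B => {{BB}}B   [B → B B]
{{BB}}B => {{BBB}}B   [B → B B]
{{BBB}}B => {{{B}BB}}B   [B → { B }]
{{{B}BB}}B => {{{{}}BB}}B   [B → { }]
{{{{}}BB}}B => {{{{}}{}B}}B   [B → { }]
{{{{}}{}B}}B => {{{{}}{}{}}}B   [B → { }]
{{{{}}{}{}}}B => {{{{}}{}{}}}{}   [B → { }]

B => BB => {B}B => {{B}}B => {{BB}}B => {{BBB}}B => {{{B}BB}}B => {{{{}}BB}}B => {{{{}}{}B}}B => {{{{}}{}{}}}B => {{{{}}{}{}}}{}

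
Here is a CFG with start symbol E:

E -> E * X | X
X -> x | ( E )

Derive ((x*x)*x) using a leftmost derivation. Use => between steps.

E=>X=>(E)=>(E*X)=>(X*X)=>((E)*X)=>((E*X)*X)=>((X*X)*X)=>((x*X)*X)=>((x*x)*X)=>((x*x)*x)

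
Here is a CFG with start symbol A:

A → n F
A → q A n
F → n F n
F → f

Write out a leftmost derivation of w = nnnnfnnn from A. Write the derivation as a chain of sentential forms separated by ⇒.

A ⇒ nF ⇒ nnFn ⇒ nnnFnn ⇒ nnnnFnnn ⇒ nnnnfnnn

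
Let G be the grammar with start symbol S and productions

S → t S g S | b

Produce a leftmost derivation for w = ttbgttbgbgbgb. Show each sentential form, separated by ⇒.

S ⇒ tSgS   [S → t S g S]
tSgS ⇒ ttSgSgS   [S → t S g S]
ttSgSgS ⇒ ttbgSgS   [S → b]
ttbgSgS ⇒ ttbgtSgSgS   [S → t S g S]
ttbgtSgSgS ⇒ ttbgttSgSgSgS   [S → t S g S]
ttbgttSgSgSgS ⇒ ttbgttbgSgSgS   [S → b]
ttbgttbgSgSgS ⇒ ttbgttbgbgSgS   [S → b]
ttbgttbgbgSgS ⇒ ttbgttbgbgbgS   [S → b]
ttbgttbgbgbgS ⇒ ttbgttbgbgbgb   [S → b]

S ⇒ tSgS ⇒ ttSgSgS ⇒ ttbgSgS ⇒ ttbgtSgSgS ⇒ ttbgttSgSgSgS ⇒ ttbgttbgSgSgS ⇒ ttbgttbgbgSgS ⇒ ttbgttbgbgbgS ⇒ ttbgttbgbgbgb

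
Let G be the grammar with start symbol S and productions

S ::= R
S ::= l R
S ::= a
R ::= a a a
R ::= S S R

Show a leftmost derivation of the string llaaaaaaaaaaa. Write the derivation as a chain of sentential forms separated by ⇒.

S ⇒ lR   [S ::= l R]
lR ⇒ lSSR   [R ::= S S R]
lSSR ⇒ llRSR   [S ::= l R]
llRSR ⇒ llSSRSR   [R ::= S S R]
llSSRSR ⇒ llRSRSR   [S ::= R]
llRSRSR ⇒ llaaaSRSR   [R ::= a a a]
llaaaSRSR ⇒ llaaaaRSR   [S ::= a]
llaaaaRSR ⇒ llaaaaaaaSR   [R ::= a a a]
llaaaaaaaSR ⇒ llaaaaaaaaR   [S ::= a]
llaaaaaaaaR ⇒ llaaaaaaaaaaa   [R ::= a a a]

S ⇒ lR ⇒ lSSR ⇒ llRSR ⇒ llSSRSR ⇒ llRSRSR ⇒ llaaaSRSR ⇒ llaaaaRSR ⇒ llaaaaaaaSR ⇒ llaaaaaaaaR ⇒ llaaaaaaaaaaa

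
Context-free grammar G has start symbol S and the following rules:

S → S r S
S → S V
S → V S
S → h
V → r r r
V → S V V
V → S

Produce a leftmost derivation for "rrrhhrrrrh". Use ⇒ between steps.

S ⇒ SrS ⇒ SVrS ⇒ VSVrS ⇒ SSVrS ⇒ VSSVrS ⇒ rrrSSVrS ⇒ rrrhSVrS ⇒ rrrhhVrS ⇒ rrrhhrrrrS ⇒ rrrhhrrrrh

S ⇒ SrS   [S → S r S]
SrS ⇒ SVrS   [S → S V]
SVrS ⇒ VSVrS   [S → V S]
VSVrS ⇒ SSVrS   [V → S]
SSVrS ⇒ VSSVrS   [S → V S]
VSSVrS ⇒ rrrSSVrS   [V → r r r]
rrrSSVrS ⇒ rrrhSVrS   [S → h]
rrrhSVrS ⇒ rrrhhVrS   [S → h]
rrrhhVrS ⇒ rrrhhrrrrS   [V → r r r]
rrrhhrrrrS ⇒ rrrhhrrrrh   [S → h]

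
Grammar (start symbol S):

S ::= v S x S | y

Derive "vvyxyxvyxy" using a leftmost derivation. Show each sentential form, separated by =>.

S => vSxS => vvSxSxS => vvyxSxS => vvyxyxS => vvyxyxvSxS => vvyxyxvyxS => vvyxyxvyxy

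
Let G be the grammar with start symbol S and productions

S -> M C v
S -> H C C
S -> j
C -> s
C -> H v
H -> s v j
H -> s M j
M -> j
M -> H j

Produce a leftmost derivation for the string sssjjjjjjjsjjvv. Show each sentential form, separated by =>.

S => MCv   [S -> M C v]
MCv => HjCv   [M -> H j]
HjCv => sMjjCv   [H -> s M j]
sMjjCv => sHjjjCv   [M -> H j]
sHjjjCv => ssMjjjjCv   [H -> s M j]
ssMjjjjCv => ssHjjjjjCv   [M -> H j]
ssHjjjjjCv => sssMjjjjjjCv   [H -> s M j]
sssMjjjjjjCv => sssjjjjjjjCv   [M -> j]
sssjjjjjjjCv => sssjjjjjjjHvv   [C -> H v]
sssjjjjjjjHvv => sssjjjjjjjsMjvv   [H -> s M j]
sssjjjjjjjsMjvv => sssjjjjjjjsjjvv   [M -> j]

S => MCv => HjCv => sMjjCv => sHjjjCv => ssMjjjjCv => ssHjjjjjCv => sssMjjjjjjCv => sssjjjjjjjCv => sssjjjjjjjHvv => sssjjjjjjjsMjvv => sssjjjjjjjsjjvv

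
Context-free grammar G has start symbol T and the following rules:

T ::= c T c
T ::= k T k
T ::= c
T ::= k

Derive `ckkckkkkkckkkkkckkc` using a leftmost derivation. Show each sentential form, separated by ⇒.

T ⇒ cTc   [T ::= c T c]
cTc ⇒ ckTkc   [T ::= k T k]
ckTkc ⇒ ckkTkkc   [T ::= k T k]
ckkTkkc ⇒ ckkcTckkc   [T ::= c T c]
ckkcTckkc ⇒ ckkckTkckkc   [T ::= k T k]
ckkckTkckkc ⇒ ckkckkTkkckkc   [T ::= k T k]
ckkckkTkkckkc ⇒ ckkckkkTkkkckkc   [T ::= k T k]
ckkckkkTkkkckkc ⇒ ckkckkkkTkkkkckkc   [T ::= k T k]
ckkckkkkTkkkkckkc ⇒ ckkckkkkkTkkkkkckkc   [T ::= k T k]
ckkckkkkkTkkkkkckkc ⇒ ckkckkkkkckkkkkckkc   [T ::= c]

T⇒cTc⇒ckTkc⇒ckkTkkc⇒ckkcTckkc⇒ckkckTkckkc⇒ckkckkTkkckkc⇒ckkckkkTkkkckkc⇒ckkckkkkTkkkkckkc⇒ckkckkkkkTkkkkkckkc⇒ckkckkkkkckkkkkckkc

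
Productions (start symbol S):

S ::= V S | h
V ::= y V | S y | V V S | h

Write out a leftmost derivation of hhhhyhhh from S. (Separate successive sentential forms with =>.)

S => VS => VVSS => SyVSS => VSyVSS => VVSSyVSS => hVSSyVSS => hhSSyVSS => hhhSyVSS => hhhhyVSS => hhhhyhSS => hhhhyhhS => hhhhyhhh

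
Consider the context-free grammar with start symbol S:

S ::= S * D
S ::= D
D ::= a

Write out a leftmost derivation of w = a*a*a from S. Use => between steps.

S => S*D   [S ::= S * D]
S*D => S*D*D   [S ::= S * D]
S*D*D => D*D*D   [S ::= D]
D*D*D => a*D*D   [D ::= a]
a*D*D => a*a*D   [D ::= a]
a*a*D => a*a*a   [D ::= a]

S=>S*D=>S*D*D=>D*D*D=>a*D*D=>a*a*D=>a*a*a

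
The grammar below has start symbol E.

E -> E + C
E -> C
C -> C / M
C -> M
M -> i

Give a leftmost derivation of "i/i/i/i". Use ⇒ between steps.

E ⇒ C ⇒ C/M ⇒ C/M/M ⇒ C/M/M/M ⇒ M/M/M/M ⇒ i/M/M/M ⇒ i/i/M/M ⇒ i/i/i/M ⇒ i/i/i/i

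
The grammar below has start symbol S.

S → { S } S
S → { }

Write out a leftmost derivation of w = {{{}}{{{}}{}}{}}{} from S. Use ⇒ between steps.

S ⇒ {S}S ⇒ {{S}S}S ⇒ {{{}}S}S ⇒ {{{}}{S}S}S ⇒ {{{}}{{S}S}S}S ⇒ {{{}}{{{}}S}S}S ⇒ {{{}}{{{}}{}}S}S ⇒ {{{}}{{{}}{}}{}}S ⇒ {{{}}{{{}}{}}{}}{}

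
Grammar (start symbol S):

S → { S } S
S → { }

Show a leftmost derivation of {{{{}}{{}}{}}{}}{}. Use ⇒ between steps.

S ⇒ {S}S   [S → { S } S]
{S}S ⇒ {{S}S}S   [S → { S } S]
{{S}S}S ⇒ {{{S}S}S}S   [S → { S } S]
{{{S}S}S}S ⇒ {{{{}}S}S}S   [S → { }]
{{{{}}S}S}S ⇒ {{{{}}{S}S}S}S   [S → { S } S]
{{{{}}{S}S}S}S ⇒ {{{{}}{{}}S}S}S   [S → { }]
{{{{}}{{}}S}S}S ⇒ {{{{}}{{}}{}}S}S   [S → { }]
{{{{}}{{}}{}}S}S ⇒ {{{{}}{{}}{}}{}}S   [S → { }]
{{{{}}{{}}{}}{}}S ⇒ {{{{}}{{}}{}}{}}{}   [S → { }]

S ⇒ {S}S ⇒ {{S}S}S ⇒ {{{S}S}S}S ⇒ {{{{}}S}S}S ⇒ {{{{}}{S}S}S}S ⇒ {{{{}}{{}}S}S}S ⇒ {{{{}}{{}}{}}S}S ⇒ {{{{}}{{}}{}}{}}S ⇒ {{{{}}{{}}{}}{}}{}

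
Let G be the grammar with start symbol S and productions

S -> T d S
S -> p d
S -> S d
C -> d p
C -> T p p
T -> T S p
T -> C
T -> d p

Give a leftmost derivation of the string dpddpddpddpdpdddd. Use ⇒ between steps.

S ⇒ TdS ⇒ CdS ⇒ dpdS ⇒ dpdSd ⇒ dpdSdd ⇒ dpdSddd ⇒ dpdTdSddd ⇒ dpddpdSddd ⇒ dpddpdTdSddd ⇒ dpddpdCdSddd ⇒ dpddpddpdSddd ⇒ dpddpddpdTdSddd ⇒ dpddpddpddpdSddd ⇒ dpddpddpddpdpdddd

S ⇒ TdS   [S -> T d S]
TdS ⇒ CdS   [T -> C]
CdS ⇒ dpdS   [C -> d p]
dpdS ⇒ dpdSd   [S -> S d]
dpdSd ⇒ dpdSdd   [S -> S d]
dpdSdd ⇒ dpdSddd   [S -> S d]
dpdSddd ⇒ dpdTdSddd   [S -> T d S]
dpdTdSddd ⇒ dpddpdSddd   [T -> d p]
dpddpdSddd ⇒ dpddpdTdSddd   [S -> T d S]
dpddpdTdSddd ⇒ dpddpdCdSddd   [T -> C]
dpddpdCdSddd ⇒ dpddpddpdSddd   [C -> d p]
dpddpddpdSddd ⇒ dpddpddpdTdSddd   [S -> T d S]
dpddpddpdTdSddd ⇒ dpddpddpddpdSddd   [T -> d p]
dpddpddpddpdSddd ⇒ dpddpddpddpdpdddd   [S -> p d]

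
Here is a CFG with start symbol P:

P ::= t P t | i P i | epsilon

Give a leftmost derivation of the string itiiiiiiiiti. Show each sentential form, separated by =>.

P => iPi => itPti => itiPiti => itiiPiiti => itiiiPiiiti => itiiiiPiiiiti => itiiiiiiiiti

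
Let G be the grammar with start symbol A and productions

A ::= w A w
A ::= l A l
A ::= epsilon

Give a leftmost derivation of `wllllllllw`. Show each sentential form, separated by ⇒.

A ⇒ wAw   [A ::= w A w]
wAw ⇒ wlAlw   [A ::= l A l]
wlAlw ⇒ wllAllw   [A ::= l A l]
wllAllw ⇒ wlllAlllw   [A ::= l A l]
wlllAlllw ⇒ wllllAllllw   [A ::= l A l]
wllllAllllw ⇒ wllllllllw   [A ::= epsilon]

A ⇒ wAw ⇒ wlAlw ⇒ wllAllw ⇒ wlllAlllw ⇒ wllllAllllw ⇒ wllllllllw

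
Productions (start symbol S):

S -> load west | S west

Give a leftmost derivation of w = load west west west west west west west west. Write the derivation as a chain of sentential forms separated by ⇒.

S ⇒ S west ⇒ S west west ⇒ S west west west ⇒ S west west west west ⇒ S west west west west west ⇒ S west west west west west west ⇒ S west west west west west west west ⇒ load west west west west west west west west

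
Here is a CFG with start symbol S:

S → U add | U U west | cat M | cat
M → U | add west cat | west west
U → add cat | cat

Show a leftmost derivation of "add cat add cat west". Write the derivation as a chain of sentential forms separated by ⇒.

S ⇒ U U west   [S → U U west]
U U west ⇒ add cat U west   [U → add cat]
add cat U west ⇒ add cat add cat west   [U → add cat]

S ⇒ U U west ⇒ add cat U west ⇒ add cat add cat west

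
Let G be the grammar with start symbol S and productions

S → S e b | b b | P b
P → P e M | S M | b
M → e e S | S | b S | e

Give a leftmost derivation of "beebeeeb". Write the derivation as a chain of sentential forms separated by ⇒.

S ⇒ Pb   [S → P b]
Pb ⇒ PeMb   [P → P e M]
PeMb ⇒ SMeMb   [P → S M]
SMeMb ⇒ PbMeMb   [S → P b]
PbMeMb ⇒ PeMbMeMb   [P → P e M]
PeMbMeMb ⇒ beMbMeMb   [P → b]
beMbMeMb ⇒ beebMeMb   [M → e]
beebMeMb ⇒ beebeeMb   [M → e]
beebeeMb ⇒ beebeeeb   [M → e]

S⇒Pb⇒PeMb⇒SMeMb⇒PbMeMb⇒PeMbMeMb⇒beMbMeMb⇒beebMeMb⇒beebeeMb⇒beebeeeb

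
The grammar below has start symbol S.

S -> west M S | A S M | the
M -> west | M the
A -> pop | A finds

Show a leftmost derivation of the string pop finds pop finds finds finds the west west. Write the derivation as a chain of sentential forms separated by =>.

S => A S M => A finds S M => pop finds S M => pop finds A S M M => pop finds A finds S M M => pop finds A finds finds S M M => pop finds A finds finds finds S M M => pop finds pop finds finds finds S M M => pop finds pop finds finds finds the M M => pop finds pop finds finds finds the west M => pop finds pop finds finds finds the west west

S => A S M   [S -> A S M]
A S M => A finds S M   [A -> A finds]
A finds S M => pop finds S M   [A -> pop]
pop finds S M => pop finds A S M M   [S -> A S M]
pop finds A S M M => pop finds A finds S M M   [A -> A finds]
pop finds A finds S M M => pop finds A finds finds S M M   [A -> A finds]
pop finds A finds finds S M M => pop finds A finds finds finds S M M   [A -> A finds]
pop finds A finds finds finds S M M => pop finds pop finds finds finds S M M   [A -> pop]
pop finds pop finds finds finds S M M => pop finds pop finds finds finds the M M   [S -> the]
pop finds pop finds finds finds the M M => pop finds pop finds finds finds the west M   [M -> west]
pop finds pop finds finds finds the west M => pop finds pop finds finds finds the west west   [M -> west]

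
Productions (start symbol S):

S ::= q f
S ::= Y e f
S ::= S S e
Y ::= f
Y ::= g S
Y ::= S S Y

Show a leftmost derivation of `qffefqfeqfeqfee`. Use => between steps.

S=>SSe=>qfSe=>qfSSee=>qfSSeSee=>qfSSeSeSee=>qfYefSeSeSee=>qffefSeSeSee=>qffefqfeSeSee=>qffefqfeqfeSee=>qffefqfeqfeqfee

S => SSe   [S ::= S S e]
SSe => qfSe   [S ::= q f]
qfSe => qfSSee   [S ::= S S e]
qfSSee => qfSSeSee   [S ::= S S e]
qfSSeSee => qfSSeSeSee   [S ::= S S e]
qfSSeSeSee => qfYefSeSeSee   [S ::= Y e f]
qfYefSeSeSee => qffefSeSeSee   [Y ::= f]
qffefSeSeSee => qffefqfeSeSee   [S ::= q f]
qffefqfeSeSee => qffefqfeqfeSee   [S ::= q f]
qffefqfeqfeSee => qffefqfeqfeqfee   [S ::= q f]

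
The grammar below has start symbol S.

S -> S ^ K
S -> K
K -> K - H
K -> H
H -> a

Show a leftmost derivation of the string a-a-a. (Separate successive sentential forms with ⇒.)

S⇒K⇒K-H⇒K-H-H⇒H-H-H⇒a-H-H⇒a-a-H⇒a-a-a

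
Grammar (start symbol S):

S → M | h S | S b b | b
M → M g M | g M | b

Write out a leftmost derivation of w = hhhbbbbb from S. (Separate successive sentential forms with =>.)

S=>hS=>hhS=>hhSbb=>hhhSbb=>hhhSbbbb=>hhhbbbbb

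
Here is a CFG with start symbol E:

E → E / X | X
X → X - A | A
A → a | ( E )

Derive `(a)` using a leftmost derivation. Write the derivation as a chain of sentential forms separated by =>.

E => X => A => (E) => (X) => (A) => (a)

E => X   [E → X]
X => A   [X → A]
A => (E)   [A → ( E )]
(E) => (X)   [E → X]
(X) => (A)   [X → A]
(A) => (a)   [A → a]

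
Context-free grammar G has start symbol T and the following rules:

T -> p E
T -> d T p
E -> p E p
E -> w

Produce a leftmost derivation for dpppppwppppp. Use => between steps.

T => dTp => dpEp => dppEpp => dpppEppp => dppppEpppp => dpppppEppppp => dpppppwppppp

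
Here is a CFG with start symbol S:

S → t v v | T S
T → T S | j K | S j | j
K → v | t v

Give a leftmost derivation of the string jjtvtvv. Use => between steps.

S=>TS=>jS=>jTS=>jjKS=>jjtvS=>jjtvtvv

S => TS   [S → T S]
TS => jS   [T → j]
jS => jTS   [S → T S]
jTS => jjKS   [T → j K]
jjKS => jjtvS   [K → t v]
jjtvS => jjtvtvv   [S → t v v]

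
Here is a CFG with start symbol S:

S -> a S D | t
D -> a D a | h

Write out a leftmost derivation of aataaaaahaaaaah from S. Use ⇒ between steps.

S ⇒ aSD   [S -> a S D]
aSD ⇒ aaSDD   [S -> a S D]
aaSDD ⇒ aatDD   [S -> t]
aatDD ⇒ aataDaD   [D -> a D a]
aataDaD ⇒ aataaDaaD   [D -> a D a]
aataaDaaD ⇒ aataaaDaaaD   [D -> a D a]
aataaaDaaaD ⇒ aataaaaDaaaaD   [D -> a D a]
aataaaaDaaaaD ⇒ aataaaaaDaaaaaD   [D -> a D a]
aataaaaaDaaaaaD ⇒ aataaaaahaaaaaD   [D -> h]
aataaaaahaaaaaD ⇒ aataaaaahaaaaah   [D -> h]

S ⇒ aSD ⇒ aaSDD ⇒ aatDD ⇒ aataDaD ⇒ aataaDaaD ⇒ aataaaDaaaD ⇒ aataaaaDaaaaD ⇒ aataaaaaDaaaaaD ⇒ aataaaaahaaaaaD ⇒ aataaaaahaaaaah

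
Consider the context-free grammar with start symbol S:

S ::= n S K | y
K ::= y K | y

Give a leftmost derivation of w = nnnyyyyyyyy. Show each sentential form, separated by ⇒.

S ⇒ nSK   [S ::= n S K]
nSK ⇒ nnSKK   [S ::= n S K]
nnSKK ⇒ nnnSKKK   [S ::= n S K]
nnnSKKK ⇒ nnnyKKK   [S ::= y]
nnnyKKK ⇒ nnnyyKKK   [K ::= y K]
nnnyyKKK ⇒ nnnyyyKKK   [K ::= y K]
nnnyyyKKK ⇒ nnnyyyyKKK   [K ::= y K]
nnnyyyyKKK ⇒ nnnyyyyyKKK   [K ::= y K]
nnnyyyyyKKK ⇒ nnnyyyyyyKK   [K ::= y]
nnnyyyyyyKK ⇒ nnnyyyyyyyK   [K ::= y]
nnnyyyyyyyK ⇒ nnnyyyyyyyy   [K ::= y]

S ⇒ nSK ⇒ nnSKK ⇒ nnnSKKK ⇒ nnnyKKK ⇒ nnnyyKKK ⇒ nnnyyyKKK ⇒ nnnyyyyKKK ⇒ nnnyyyyyKKK ⇒ nnnyyyyyyKK ⇒ nnnyyyyyyyK ⇒ nnnyyyyyyyy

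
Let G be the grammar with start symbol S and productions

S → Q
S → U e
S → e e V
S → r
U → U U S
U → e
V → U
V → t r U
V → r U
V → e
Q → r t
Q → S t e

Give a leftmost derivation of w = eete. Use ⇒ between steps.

S ⇒ Q ⇒ Ste ⇒ Uete ⇒ eete

S ⇒ Q   [S → Q]
Q ⇒ Ste   [Q → S t e]
Ste ⇒ Uete   [S → U e]
Uete ⇒ eete   [U → e]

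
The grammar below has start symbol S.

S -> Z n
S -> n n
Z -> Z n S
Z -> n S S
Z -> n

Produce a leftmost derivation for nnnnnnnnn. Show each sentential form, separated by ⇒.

S ⇒ Zn   [S -> Z n]
Zn ⇒ nSSn   [Z -> n S S]
nSSn ⇒ nnnSn   [S -> n n]
nnnSn ⇒ nnnZnn   [S -> Z n]
nnnZnn ⇒ nnnZnSnn   [Z -> Z n S]
nnnZnSnn ⇒ nnnnnSnn   [Z -> n]
nnnnnSnn ⇒ nnnnnZnnn   [S -> Z n]
nnnnnZnnn ⇒ nnnnnnnnn   [Z -> n]

S⇒Zn⇒nSSn⇒nnnSn⇒nnnZnn⇒nnnZnSnn⇒nnnnnSnn⇒nnnnnZnnn⇒nnnnnnnnn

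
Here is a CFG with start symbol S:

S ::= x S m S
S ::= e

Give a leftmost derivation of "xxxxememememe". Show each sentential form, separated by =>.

S => xSmS => xxSmSmS => xxxSmSmSmS => xxxxSmSmSmSmS => xxxxemSmSmSmS => xxxxememSmSmS => xxxxemememSmS => xxxxememememS => xxxxememememe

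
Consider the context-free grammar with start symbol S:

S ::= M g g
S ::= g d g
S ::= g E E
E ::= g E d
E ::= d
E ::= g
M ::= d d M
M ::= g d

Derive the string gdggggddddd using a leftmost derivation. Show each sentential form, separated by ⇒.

S⇒gEE⇒gdE⇒gdgEd⇒gdggEdd⇒gdgggEddd⇒gdggggEdddd⇒gdggggddddd

S ⇒ gEE   [S ::= g E E]
gEE ⇒ gdE   [E ::= d]
gdE ⇒ gdgEd   [E ::= g E d]
gdgEd ⇒ gdggEdd   [E ::= g E d]
gdggEdd ⇒ gdgggEddd   [E ::= g E d]
gdgggEddd ⇒ gdggggEdddd   [E ::= g E d]
gdggggEdddd ⇒ gdggggddddd   [E ::= d]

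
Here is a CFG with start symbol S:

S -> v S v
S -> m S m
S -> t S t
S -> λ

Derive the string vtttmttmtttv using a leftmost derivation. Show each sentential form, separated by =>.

S=>vSv=>vtStv=>vttSttv=>vtttStttv=>vtttmSmtttv=>vtttmtStmtttv=>vtttmttmtttv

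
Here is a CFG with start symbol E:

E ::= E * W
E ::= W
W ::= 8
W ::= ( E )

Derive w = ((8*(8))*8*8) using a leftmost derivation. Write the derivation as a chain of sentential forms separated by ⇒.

E ⇒ W ⇒ (E) ⇒ (E*W) ⇒ (E*W*W) ⇒ (W*W*W) ⇒ ((E)*W*W) ⇒ ((E*W)*W*W) ⇒ ((W*W)*W*W) ⇒ ((8*W)*W*W) ⇒ ((8*(E))*W*W) ⇒ ((8*(W))*W*W) ⇒ ((8*(8))*W*W) ⇒ ((8*(8))*8*W) ⇒ ((8*(8))*8*8)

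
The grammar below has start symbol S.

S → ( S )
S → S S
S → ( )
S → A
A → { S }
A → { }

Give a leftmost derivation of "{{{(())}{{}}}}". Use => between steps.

S => A => {S} => {A} => {{S}} => {{SS}} => {{AS}} => {{{S}S}} => {{{(S)}S}} => {{{(())}S}} => {{{(())}A}} => {{{(())}{S}}} => {{{(())}{A}}} => {{{(())}{{}}}}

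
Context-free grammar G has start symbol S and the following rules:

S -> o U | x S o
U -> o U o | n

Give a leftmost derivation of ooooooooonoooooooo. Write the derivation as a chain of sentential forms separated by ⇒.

S ⇒ oU ⇒ ooUo ⇒ oooUoo ⇒ ooooUooo ⇒ oooooUoooo ⇒ ooooooUooooo ⇒ oooooooUoooooo ⇒ ooooooooUooooooo ⇒ oooooooooUoooooooo ⇒ ooooooooonoooooooo

S ⇒ oU   [S -> o U]
oU ⇒ ooUo   [U -> o U o]
ooUo ⇒ oooUoo   [U -> o U o]
oooUoo ⇒ ooooUooo   [U -> o U o]
ooooUooo ⇒ oooooUoooo   [U -> o U o]
oooooUoooo ⇒ ooooooUooooo   [U -> o U o]
ooooooUooooo ⇒ oooooooUoooooo   [U -> o U o]
oooooooUoooooo ⇒ ooooooooUooooooo   [U -> o U o]
ooooooooUooooooo ⇒ oooooooooUoooooooo   [U -> o U o]
oooooooooUoooooooo ⇒ ooooooooonoooooooo   [U -> n]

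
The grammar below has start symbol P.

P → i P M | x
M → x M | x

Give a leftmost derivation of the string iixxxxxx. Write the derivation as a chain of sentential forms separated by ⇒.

P ⇒ iPM ⇒ iiPMM ⇒ iixMM ⇒ iixxMM ⇒ iixxxMM ⇒ iixxxxMM ⇒ iixxxxxM ⇒ iixxxxxx

P ⇒ iPM   [P → i P M]
iPM ⇒ iiPMM   [P → i P M]
iiPMM ⇒ iixMM   [P → x]
iixMM ⇒ iixxMM   [M → x M]
iixxMM ⇒ iixxxMM   [M → x M]
iixxxMM ⇒ iixxxxMM   [M → x M]
iixxxxMM ⇒ iixxxxxM   [M → x]
iixxxxxM ⇒ iixxxxxx   [M → x]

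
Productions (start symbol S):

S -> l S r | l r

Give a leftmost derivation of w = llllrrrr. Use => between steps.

S => lSr => llSrr => lllSrrr => llllrrrr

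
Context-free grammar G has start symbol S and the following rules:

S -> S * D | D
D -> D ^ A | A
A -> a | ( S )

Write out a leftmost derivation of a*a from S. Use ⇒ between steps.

S ⇒ S*D   [S -> S * D]
S*D ⇒ D*D   [S -> D]
D*D ⇒ A*D   [D -> A]
A*D ⇒ a*D   [A -> a]
a*D ⇒ a*A   [D -> A]
a*A ⇒ a*a   [A -> a]

S ⇒ S*D ⇒ D*D ⇒ A*D ⇒ a*D ⇒ a*A ⇒ a*a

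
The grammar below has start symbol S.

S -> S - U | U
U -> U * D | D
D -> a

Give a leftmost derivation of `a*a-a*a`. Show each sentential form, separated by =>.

S => S-U => U-U => U*D-U => D*D-U => a*D-U => a*a-U => a*a-U*D => a*a-D*D => a*a-a*D => a*a-a*a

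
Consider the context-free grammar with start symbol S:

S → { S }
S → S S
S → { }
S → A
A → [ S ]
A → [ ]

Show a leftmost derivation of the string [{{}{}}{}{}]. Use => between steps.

S => A => [S] => [SS] => [SSS] => [{S}SS] => [{SS}SS] => [{{}S}SS] => [{{}{}}SS] => [{{}{}}{}S] => [{{}{}}{}{}]

S => A   [S → A]
A => [S]   [A → [ S ]]
[S] => [SS]   [S → S S]
[SS] => [SSS]   [S → S S]
[SSS] => [{S}SS]   [S → { S }]
[{S}SS] => [{SS}SS]   [S → S S]
[{SS}SS] => [{{}S}SS]   [S → { }]
[{{}S}SS] => [{{}{}}SS]   [S → { }]
[{{}{}}SS] => [{{}{}}{}S]   [S → { }]
[{{}{}}{}S] => [{{}{}}{}{}]   [S → { }]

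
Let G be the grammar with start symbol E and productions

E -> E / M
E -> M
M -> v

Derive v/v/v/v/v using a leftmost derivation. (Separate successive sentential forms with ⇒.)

E ⇒ E/M ⇒ E/M/M ⇒ E/M/M/M ⇒ E/M/M/M/M ⇒ M/M/M/M/M ⇒ v/M/M/M/M ⇒ v/v/M/M/M ⇒ v/v/v/M/M ⇒ v/v/v/v/M ⇒ v/v/v/v/v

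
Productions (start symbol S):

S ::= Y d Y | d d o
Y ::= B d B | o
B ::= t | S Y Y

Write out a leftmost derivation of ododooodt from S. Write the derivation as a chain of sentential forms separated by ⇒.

S ⇒ YdY   [S ::= Y d Y]
YdY ⇒ odY   [Y ::= o]
odY ⇒ odBdB   [Y ::= B d B]
odBdB ⇒ odSYYdB   [B ::= S Y Y]
odSYYdB ⇒ odYdYYYdB   [S ::= Y d Y]
odYdYYYdB ⇒ ododYYYdB   [Y ::= o]
ododYYYdB ⇒ ododoYYdB   [Y ::= o]
ododoYYdB ⇒ ododooYdB   [Y ::= o]
ododooYdB ⇒ ododooodB   [Y ::= o]
ododooodB ⇒ ododooodt   [B ::= t]

S ⇒ YdY ⇒ odY ⇒ odBdB ⇒ odSYYdB ⇒ odYdYYYdB ⇒ ododYYYdB ⇒ ododoYYdB ⇒ ododooYdB ⇒ ododooodB ⇒ ododooodt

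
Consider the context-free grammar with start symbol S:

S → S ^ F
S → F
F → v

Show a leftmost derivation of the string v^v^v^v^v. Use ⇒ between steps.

S⇒S^F⇒S^F^F⇒S^F^F^F⇒S^F^F^F^F⇒F^F^F^F^F⇒v^F^F^F^F⇒v^v^F^F^F⇒v^v^v^F^F⇒v^v^v^v^F⇒v^v^v^v^v

S ⇒ S^F   [S → S ^ F]
S^F ⇒ S^F^F   [S → S ^ F]
S^F^F ⇒ S^F^F^F   [S → S ^ F]
S^F^F^F ⇒ S^F^F^F^F   [S → S ^ F]
S^F^F^F^F ⇒ F^F^F^F^F   [S → F]
F^F^F^F^F ⇒ v^F^F^F^F   [F → v]
v^F^F^F^F ⇒ v^v^F^F^F   [F → v]
v^v^F^F^F ⇒ v^v^v^F^F   [F → v]
v^v^v^F^F ⇒ v^v^v^v^F   [F → v]
v^v^v^v^F ⇒ v^v^v^v^v   [F → v]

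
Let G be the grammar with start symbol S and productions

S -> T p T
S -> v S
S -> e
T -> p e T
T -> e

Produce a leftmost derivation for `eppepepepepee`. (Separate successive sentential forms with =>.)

S => TpT => epT => eppeT => eppepeT => eppepepeT => eppepepepeT => eppepepepepeT => eppepepepepee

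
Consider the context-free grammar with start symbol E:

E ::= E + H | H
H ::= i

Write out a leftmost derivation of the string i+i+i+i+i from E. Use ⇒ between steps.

E⇒E+H⇒E+H+H⇒E+H+H+H⇒E+H+H+H+H⇒H+H+H+H+H⇒i+H+H+H+H⇒i+i+H+H+H⇒i+i+i+H+H⇒i+i+i+i+H⇒i+i+i+i+i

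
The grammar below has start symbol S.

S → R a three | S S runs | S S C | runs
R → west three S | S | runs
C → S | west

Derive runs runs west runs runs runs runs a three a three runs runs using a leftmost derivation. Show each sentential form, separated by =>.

S => S S runs   [S → S S runs]
S S runs => R a three S runs   [S → R a three]
R a three S runs => S a three S runs   [R → S]
S a three S runs => R a three a three S runs   [S → R a three]
R a three a three S runs => S a three a three S runs   [R → S]
S a three a three S runs => S S runs a three a three S runs   [S → S S runs]
S S runs a three a three S runs => S S runs S runs a three a three S runs   [S → S S runs]
S S runs S runs a three a three S runs => S S C S runs S runs a three a three S runs   [S → S S C]
S S C S runs S runs a three a three S runs => runs S C S runs S runs a three a three S runs   [S → runs]
runs S C S runs S runs a three a three S runs => runs runs C S runs S runs a three a three S runs   [S → runs]
runs runs C S runs S runs a three a three S runs => runs runs west S runs S runs a three a three S runs   [C → west]
runs runs west S runs S runs a three a three S runs => runs runs west runs runs S runs a three a three S runs   [S → runs]
runs runs west runs runs S runs a three a three S runs => runs runs west runs runs runs runs a three a three S runs   [S → runs]
runs runs west runs runs runs runs a three a three S runs => runs runs west runs runs runs runs a three a three runs runs   [S → runs]

S => S S runs => R a three S runs => S a three S runs => R a three a three S runs => S a three a three S runs => S S runs a three a three S runs => S S runs S runs a three a three S runs => S S C S runs S runs a three a three S runs => runs S C S runs S runs a three a three S runs => runs runs C S runs S runs a three a three S runs => runs runs west S runs S runs a three a three S runs => runs runs west runs runs S runs a three a three S runs => runs runs west runs runs runs runs a three a three S runs => runs runs west runs runs runs runs a three a three runs runs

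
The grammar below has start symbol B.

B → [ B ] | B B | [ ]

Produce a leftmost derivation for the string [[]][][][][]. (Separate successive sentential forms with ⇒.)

B⇒BB⇒BBB⇒[B]BB⇒[[]]BB⇒[[]]BBB⇒[[]]BBBB⇒[[]][]BBB⇒[[]][][]BB⇒[[]][][][]B⇒[[]][][][][]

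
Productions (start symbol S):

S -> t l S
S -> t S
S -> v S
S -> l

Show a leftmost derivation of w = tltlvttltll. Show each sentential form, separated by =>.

S => tlS => tltlS => tltlvS => tltlvtS => tltlvttlS => tltlvttltlS => tltlvttltll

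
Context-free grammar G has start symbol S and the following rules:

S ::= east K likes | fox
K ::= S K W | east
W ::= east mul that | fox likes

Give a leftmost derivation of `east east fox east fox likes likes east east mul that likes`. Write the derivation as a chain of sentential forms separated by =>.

S => east K likes => east S K W likes => east east K likes K W likes => east east S K W likes K W likes => east east fox K W likes K W likes => east east fox east W likes K W likes => east east fox east fox likes likes K W likes => east east fox east fox likes likes east W likes => east east fox east fox likes likes east east mul that likes

S => east K likes   [S ::= east K likes]
east K likes => east S K W likes   [K ::= S K W]
east S K W likes => east east K likes K W likes   [S ::= east K likes]
east east K likes K W likes => east east S K W likes K W likes   [K ::= S K W]
east east S K W likes K W likes => east east fox K W likes K W likes   [S ::= fox]
east east fox K W likes K W likes => east east fox east W likes K W likes   [K ::= east]
east east fox east W likes K W likes => east east fox east fox likes likes K W likes   [W ::= fox likes]
east east fox east fox likes likes K W likes => east east fox east fox likes likes east W likes   [K ::= east]
east east fox east fox likes likes east W likes => east east fox east fox likes likes east east mul that likes   [W ::= east mul that]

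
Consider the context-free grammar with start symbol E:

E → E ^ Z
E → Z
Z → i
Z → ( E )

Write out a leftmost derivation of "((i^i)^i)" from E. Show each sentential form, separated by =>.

E => Z   [E → Z]
Z => (E)   [Z → ( E )]
(E) => (E^Z)   [E → E ^ Z]
(E^Z) => (Z^Z)   [E → Z]
(Z^Z) => ((E)^Z)   [Z → ( E )]
((E)^Z) => ((E^Z)^Z)   [E → E ^ Z]
((E^Z)^Z) => ((Z^Z)^Z)   [E → Z]
((Z^Z)^Z) => ((i^Z)^Z)   [Z → i]
((i^Z)^Z) => ((i^i)^Z)   [Z → i]
((i^i)^Z) => ((i^i)^i)   [Z → i]

E => Z => (E) => (E^Z) => (Z^Z) => ((E)^Z) => ((E^Z)^Z) => ((Z^Z)^Z) => ((i^Z)^Z) => ((i^i)^Z) => ((i^i)^i)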